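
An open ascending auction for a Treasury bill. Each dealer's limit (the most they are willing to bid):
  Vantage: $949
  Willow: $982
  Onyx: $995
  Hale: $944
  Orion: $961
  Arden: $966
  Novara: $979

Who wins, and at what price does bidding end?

Onyx wins at $982

Limits ranked: 995 (Onyx) > 982 (Willow) > 979 (Novara) > 966 (Arden) > 961 (Orion) > 949 (Vantage) > …
Willow is the last rival to drop out, at $982; Onyx remains and wins at that price.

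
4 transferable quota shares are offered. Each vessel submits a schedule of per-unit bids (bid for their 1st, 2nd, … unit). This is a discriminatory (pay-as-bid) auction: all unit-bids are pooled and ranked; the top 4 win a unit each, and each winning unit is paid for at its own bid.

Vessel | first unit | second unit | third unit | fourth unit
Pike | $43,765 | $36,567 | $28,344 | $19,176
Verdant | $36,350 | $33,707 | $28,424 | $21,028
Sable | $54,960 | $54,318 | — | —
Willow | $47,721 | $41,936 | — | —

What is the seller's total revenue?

Total revenue: $200,764

All unit-bids, highest first — top 4: 54,960 (Sable-1), 54,318 (Sable-2), 47,721 (Willow-1), 43,765 (Pike-1)
Next rejected bid: $41,936 (not a price — pay-as-bid).
Each winning unit pays its own bid.
Revenue = 54,960 + 54,318 + 47,721 + 43,765 = $200,764.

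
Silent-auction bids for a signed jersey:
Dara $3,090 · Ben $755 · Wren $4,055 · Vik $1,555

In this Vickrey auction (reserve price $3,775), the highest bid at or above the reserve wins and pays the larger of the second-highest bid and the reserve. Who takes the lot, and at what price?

Wren pays $3,775

Vickrey auction (reserve price $3,775): the highest bid at or above the reserve wins and pays the larger of the second-highest bid and the reserve.
Bids ranked: 4,055 (Wren) > 3,090 (Dara) > 1,555 (Vik) > 755 (Ben)
Wren has the top bid at or above the reserve ($4,055).
Second-highest bid $3,090 is below the reserve $3,775, so the reserve binds → payment $3,775.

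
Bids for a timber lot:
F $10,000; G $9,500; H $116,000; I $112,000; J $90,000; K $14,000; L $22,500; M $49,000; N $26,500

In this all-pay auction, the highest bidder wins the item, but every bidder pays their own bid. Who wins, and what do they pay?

H pays $116,000

Sorting bids: 116,000 (H) > 112,000 (I) > 90,000 (J) > 49,000 (M) > 26,500 (N) > 22,500 (L) > …
H is highest and takes the item; every bidder forfeits their bid.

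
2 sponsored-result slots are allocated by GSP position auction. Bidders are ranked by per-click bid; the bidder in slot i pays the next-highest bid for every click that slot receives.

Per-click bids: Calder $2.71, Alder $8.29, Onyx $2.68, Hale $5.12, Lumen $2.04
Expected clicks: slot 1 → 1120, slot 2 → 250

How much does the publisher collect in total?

Ranked by bid: $8.29 (Alder) > $5.12 (Hale) > $2.71 (Calder) > …
Slot 1: Alder pays $5.12 × 1120 = $5734.40
Slot 2: Hale pays $2.71 × 250 = $677.50
Total = $6411.90

Total revenue: $6411.90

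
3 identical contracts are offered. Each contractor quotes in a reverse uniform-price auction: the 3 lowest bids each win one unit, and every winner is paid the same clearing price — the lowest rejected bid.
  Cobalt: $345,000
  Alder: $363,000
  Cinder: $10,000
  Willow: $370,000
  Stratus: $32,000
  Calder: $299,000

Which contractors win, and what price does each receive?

Sorting: 10,000 (Cinder), 32,000 (Stratus), 299,000 (Calder), 345,000 (Cobalt), 363,000 (Alder), …
Lowest 3: Cinder, Stratus, Calder.
Lowest unsuccessful bid: $345,000 → clearing price.

Cinder, Stratus, Calder; each is paid $345,000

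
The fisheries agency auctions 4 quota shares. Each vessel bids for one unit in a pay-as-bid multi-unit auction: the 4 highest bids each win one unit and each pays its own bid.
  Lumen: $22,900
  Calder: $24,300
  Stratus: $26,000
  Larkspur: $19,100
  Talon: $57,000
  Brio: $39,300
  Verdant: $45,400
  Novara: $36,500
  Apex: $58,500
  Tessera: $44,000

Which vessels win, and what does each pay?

Sorting: 58,500 (Apex), 57,000 (Talon), 45,400 (Verdant), 44,000 (Tessera), 39,300 (Brio), 36,500 (Novara), …
The 4 highest are Apex, Talon, Verdant, Tessera.
Each winner pays its own bid: Apex $58,500, Talon $57,000, Verdant $45,400, Tessera $44,000.

Apex $58,500, Talon $57,000, Verdant $45,400, Tessera $44,000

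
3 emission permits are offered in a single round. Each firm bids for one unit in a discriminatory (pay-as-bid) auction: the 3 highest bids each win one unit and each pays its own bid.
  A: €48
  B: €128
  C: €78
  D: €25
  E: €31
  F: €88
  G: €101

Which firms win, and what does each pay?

B €128, G €101, F €88

Ordering the bids: 128 (B), 101 (G), 88 (F), 78 (C), 48 (A), …
Winners (3 units): B, G, F.
Each winner pays its own bid: B €128, G €101, F €88.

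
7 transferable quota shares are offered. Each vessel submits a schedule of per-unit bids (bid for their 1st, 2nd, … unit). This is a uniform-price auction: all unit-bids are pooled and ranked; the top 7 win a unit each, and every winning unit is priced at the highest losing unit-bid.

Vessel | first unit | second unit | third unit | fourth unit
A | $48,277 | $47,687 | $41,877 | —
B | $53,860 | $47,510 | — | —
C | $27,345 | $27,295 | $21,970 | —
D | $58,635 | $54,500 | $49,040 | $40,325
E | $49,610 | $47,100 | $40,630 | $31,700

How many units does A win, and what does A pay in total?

Pooled unit-bids ranked (top 7): 58,635 (D-1), 54,500 (D-2), 53,860 (B-1), 49,610 (E-1), 49,040 (D-3), 48,277 (A-1), 47,687 (A-2)
Highest rejected unit-bid = $47,510.
A wins 2 unit(s) at $47,510 each.

A: 2 units, pays $95,020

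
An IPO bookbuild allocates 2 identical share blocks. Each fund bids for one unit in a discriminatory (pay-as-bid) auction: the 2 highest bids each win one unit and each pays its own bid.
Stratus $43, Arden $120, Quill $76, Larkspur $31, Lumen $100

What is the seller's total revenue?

Ordering the bids: 120 (Arden), 100 (Lumen), 76 (Quill), 43 (Stratus), …
The 2 highest are Arden, Lumen.
Total revenue = 120 + 100 = $220.

Total revenue: $220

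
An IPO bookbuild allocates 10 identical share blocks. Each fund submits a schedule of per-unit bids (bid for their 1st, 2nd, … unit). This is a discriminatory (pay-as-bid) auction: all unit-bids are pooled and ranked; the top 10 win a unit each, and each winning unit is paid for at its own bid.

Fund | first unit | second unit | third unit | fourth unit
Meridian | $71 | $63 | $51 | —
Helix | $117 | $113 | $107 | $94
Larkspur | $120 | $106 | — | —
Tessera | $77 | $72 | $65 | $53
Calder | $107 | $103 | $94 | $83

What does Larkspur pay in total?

Larkspur pays $226

Merging the schedules and taking the best 10: 120 (Larkspur-1), 117 (Helix-1), 113 (Helix-2), 107 (Helix-3), 107 (Calder-1), 106 (Larkspur-2), 103 (Calder-2), 94 (Helix-4), 94 (Calder-3), 83 (Calder-4)
Next rejected bid: $77 (not a price — pay-as-bid).
Larkspur's winning unit-bids: 120 + 106 = $226.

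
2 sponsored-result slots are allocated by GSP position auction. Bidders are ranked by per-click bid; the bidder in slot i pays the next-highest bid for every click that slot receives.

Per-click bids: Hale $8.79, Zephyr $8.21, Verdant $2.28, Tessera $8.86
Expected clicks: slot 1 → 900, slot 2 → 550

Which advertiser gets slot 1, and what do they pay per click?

Tessera; $8.79 per click

Per-click bids in order: $8.86 (Tessera) > $8.79 (Hale) > $8.21 (Zephyr) > …
Slot 1 goes to the first-ranked bidder, Tessera, who pays the next bid down: $8.79/click.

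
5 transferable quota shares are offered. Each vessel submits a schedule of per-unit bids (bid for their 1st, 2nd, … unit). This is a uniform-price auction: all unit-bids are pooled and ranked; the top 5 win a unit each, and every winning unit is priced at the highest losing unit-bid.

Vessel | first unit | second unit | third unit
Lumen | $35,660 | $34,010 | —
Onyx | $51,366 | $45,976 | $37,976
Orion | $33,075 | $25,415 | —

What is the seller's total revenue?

Total revenue: $165,375

All unit-bids, highest first — top 5: 51,366 (Onyx-1), 45,976 (Onyx-2), 37,976 (Onyx-3), 35,660 (Lumen-1), 34,010 (Lumen-2)
The (k+1)-th unit-bid is $33,075.
Allocation: Lumen 2, Onyx 3. Every unit priced at $33,075.
Revenue = 5 × 33,075 = $165,375.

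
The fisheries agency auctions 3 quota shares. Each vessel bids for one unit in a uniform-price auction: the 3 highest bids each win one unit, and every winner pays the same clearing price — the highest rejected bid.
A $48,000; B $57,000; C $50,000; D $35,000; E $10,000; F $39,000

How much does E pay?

E pays $0

Sorting: 57,000 (B), 50,000 (C), 48,000 (A), 39,000 (F), 35,000 (D), …
The 3 highest are B, C, A.
First losing bid is F's $39,000, which sets the uniform price.
E does not win → pays $0.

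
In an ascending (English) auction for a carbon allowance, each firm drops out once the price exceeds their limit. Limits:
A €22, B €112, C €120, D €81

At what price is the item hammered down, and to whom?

C wins at €112

Limits ranked: 120 (C) > 112 (B) > 81 (D) > 22 (A)
Bidding ends when B exits at €112; C takes it.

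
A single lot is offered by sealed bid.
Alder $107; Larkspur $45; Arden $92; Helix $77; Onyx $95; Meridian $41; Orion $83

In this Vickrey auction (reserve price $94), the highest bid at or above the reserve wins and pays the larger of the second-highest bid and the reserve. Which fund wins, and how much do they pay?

Alder pays $95

Bids ranked: 107 (Alder) > 95 (Onyx) > 92 (Arden) > 83 (Orion) > 77 (Helix) > 45 (Larkspur) > …
Alder has the top bid at or above the reserve ($107).
Second-highest bid $95 exceeds the reserve $94 → payment $95.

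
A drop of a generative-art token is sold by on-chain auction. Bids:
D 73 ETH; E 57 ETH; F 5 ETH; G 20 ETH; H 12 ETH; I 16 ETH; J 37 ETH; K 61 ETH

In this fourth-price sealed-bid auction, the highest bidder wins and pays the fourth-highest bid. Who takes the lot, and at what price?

D pays 37 ETH

Bids ranked: 73 (D) > 61 (K) > 57 (E) > 37 (J) > 20 (G) > 16 (I) > …
D wins; payment is bid #4 in the ranking = 37 ETH.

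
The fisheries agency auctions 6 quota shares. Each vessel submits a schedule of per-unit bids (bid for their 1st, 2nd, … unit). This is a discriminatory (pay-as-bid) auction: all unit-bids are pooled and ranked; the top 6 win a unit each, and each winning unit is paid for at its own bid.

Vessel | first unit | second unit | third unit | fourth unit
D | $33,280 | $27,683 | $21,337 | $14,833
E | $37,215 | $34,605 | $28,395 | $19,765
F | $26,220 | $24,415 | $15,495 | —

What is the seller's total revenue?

Total revenue: $187,398

All unit-bids, highest first — top 6: 37,215 (E-1), 34,605 (E-2), 33,280 (D-1), 28,395 (E-3), 27,683 (D-2), 26,220 (F-1)
Next rejected bid: $24,415 (not a price — pay-as-bid).
Each winning unit pays its own bid.
Revenue = 37,215 + 34,605 + 33,280 + 28,395 + 27,683 + 26,220 = $187,398.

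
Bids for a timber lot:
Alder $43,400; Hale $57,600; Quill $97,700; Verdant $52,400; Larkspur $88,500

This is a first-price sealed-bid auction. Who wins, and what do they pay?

Sorting bids: 97,700 (Quill) > 88,500 (Larkspur) > 57,600 (Hale) > 52,400 (Verdant) > 43,400 (Alder)
Quill is highest → pays own bid, $97,700.

Quill pays $97,700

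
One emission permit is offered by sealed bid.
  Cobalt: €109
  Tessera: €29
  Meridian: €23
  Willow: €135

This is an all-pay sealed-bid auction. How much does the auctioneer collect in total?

Bids ranked: 135 (Willow) > 109 (Cobalt) > 29 (Tessera) > 23 (Meridian)
Every bidder forfeits their bid regardless of winning.
Revenue = 109 + 29 + 23 + 135 = €296.

Total revenue: €296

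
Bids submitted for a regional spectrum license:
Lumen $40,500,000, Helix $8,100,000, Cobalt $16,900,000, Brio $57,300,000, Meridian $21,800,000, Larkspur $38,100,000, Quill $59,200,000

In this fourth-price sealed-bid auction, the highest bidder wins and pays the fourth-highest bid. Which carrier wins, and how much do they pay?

Quill pays $38,100,000

Bids in order: 59,200,000 (Quill) > 57,300,000 (Brio) > 40,500,000 (Lumen) > 38,100,000 (Larkspur) > 21,800,000 (Meridian) > 16,900,000 (Cobalt) > …
Quill is highest; pays the fourth-highest bid, $38,100,000.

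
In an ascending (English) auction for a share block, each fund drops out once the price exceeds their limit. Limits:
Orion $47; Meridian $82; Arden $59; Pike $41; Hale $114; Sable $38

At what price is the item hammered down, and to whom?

Hale wins at $82

Limits ranked: 114 (Hale) > 82 (Meridian) > 59 (Arden) > 47 (Orion) > 41 (Pike) > 38 (Sable)
Once the price passes $82, only Hale is left; the hammer falls at Meridian's limit of $82.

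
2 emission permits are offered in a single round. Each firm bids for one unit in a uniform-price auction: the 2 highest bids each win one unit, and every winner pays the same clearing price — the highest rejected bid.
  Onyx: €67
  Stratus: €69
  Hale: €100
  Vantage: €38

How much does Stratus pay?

Ordering the bids: 100 (Hale), 69 (Stratus), 67 (Onyx), 38 (Vantage)
Top 2: Hale, Stratus.
Clearing price = highest rejected bid = €67.
Stratus wins → pays €67.

Stratus pays €67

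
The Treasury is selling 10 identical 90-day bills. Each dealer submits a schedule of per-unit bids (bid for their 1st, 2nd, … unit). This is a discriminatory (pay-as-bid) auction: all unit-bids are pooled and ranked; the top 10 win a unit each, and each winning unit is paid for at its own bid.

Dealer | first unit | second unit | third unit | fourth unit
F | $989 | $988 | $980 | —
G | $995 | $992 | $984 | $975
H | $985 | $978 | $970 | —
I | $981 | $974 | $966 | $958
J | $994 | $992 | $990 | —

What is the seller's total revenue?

Merging the schedules and taking the best 10: 995 (G-1), 994 (J-1), 992 (G-2), 992 (J-2), 990 (J-3), 989 (F-1), 988 (F-2), 985 (H-1), 984 (G-3), 981 (I-1)
Next rejected bid: $980 (not a price — pay-as-bid).
Each winning unit pays its own bid.
Revenue = 995 + 994 + 992 + 992 + 990 + 989 + 988 + 985 + 984 + 981 = $9,890.

Total revenue: $9,890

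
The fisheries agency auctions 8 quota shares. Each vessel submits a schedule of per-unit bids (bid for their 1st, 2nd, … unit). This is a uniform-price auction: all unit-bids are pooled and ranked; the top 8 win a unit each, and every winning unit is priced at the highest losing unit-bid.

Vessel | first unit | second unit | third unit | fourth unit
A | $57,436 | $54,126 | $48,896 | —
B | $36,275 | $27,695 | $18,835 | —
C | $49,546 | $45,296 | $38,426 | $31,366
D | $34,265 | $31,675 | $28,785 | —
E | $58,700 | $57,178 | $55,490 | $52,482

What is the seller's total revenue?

Total revenue: $362,368

All unit-bids, highest first — top 8: 58,700 (E-1), 57,436 (A-1), 57,178 (E-2), 55,490 (E-3), 54,126 (A-2), 52,482 (E-4), 49,546 (C-1), 48,896 (A-3)
The (k+1)-th unit-bid is $45,296.
Allocation: A 3, C 1, E 4. Every unit priced at $45,296.
Revenue = 8 × 45,296 = $362,368.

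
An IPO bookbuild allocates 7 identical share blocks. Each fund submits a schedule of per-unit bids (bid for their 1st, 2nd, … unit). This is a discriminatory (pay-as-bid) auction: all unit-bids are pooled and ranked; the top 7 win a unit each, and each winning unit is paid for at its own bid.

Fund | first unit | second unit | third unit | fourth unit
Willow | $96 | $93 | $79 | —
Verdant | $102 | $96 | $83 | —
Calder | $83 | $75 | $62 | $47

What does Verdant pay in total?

Verdant pays $281

Pooled unit-bids ranked (top 7): 102 (Verdant-1), 96 (Willow-1), 96 (Verdant-2), 93 (Willow-2), 83 (Verdant-3), 83 (Calder-1), 79 (Willow-3)
Next rejected bid: $75 (not a price — pay-as-bid).
Verdant's winning unit-bids: 102 + 96 + 83 = $281.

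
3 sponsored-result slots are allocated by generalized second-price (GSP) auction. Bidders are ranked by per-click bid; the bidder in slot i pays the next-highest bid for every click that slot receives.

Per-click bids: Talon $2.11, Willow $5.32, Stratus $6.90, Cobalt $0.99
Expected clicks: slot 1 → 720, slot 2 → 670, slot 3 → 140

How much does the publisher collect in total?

Ranked by bid: $6.90 (Stratus) > $5.32 (Willow) > $2.11 (Talon) > $0.99 (Cobalt)
Slot 1: Stratus pays $5.32 × 720 = $3830.40
Slot 2: Willow pays $2.11 × 670 = $1413.70
Slot 3: Talon pays $0.99 × 140 = $138.60
Total = $5382.70

Total revenue: $5382.70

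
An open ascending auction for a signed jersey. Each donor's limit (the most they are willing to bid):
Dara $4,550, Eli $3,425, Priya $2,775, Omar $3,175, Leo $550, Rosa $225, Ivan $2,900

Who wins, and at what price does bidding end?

Limits in order: 4,550 (Dara) > 3,425 (Eli) > 3,175 (Omar) > 2,900 (Ivan) > 2,775 (Priya) > 550 (Leo) > …
Bidding ends when Eli exits at $3,425; Dara takes it.

Dara wins at $3,425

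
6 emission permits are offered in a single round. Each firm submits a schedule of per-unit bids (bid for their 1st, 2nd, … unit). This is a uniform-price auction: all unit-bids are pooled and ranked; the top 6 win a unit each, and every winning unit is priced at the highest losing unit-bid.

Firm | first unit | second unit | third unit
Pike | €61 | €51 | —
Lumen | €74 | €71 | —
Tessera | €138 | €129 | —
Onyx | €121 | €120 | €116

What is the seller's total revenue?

Total revenue: €426

Pooled unit-bids ranked (top 6): 138 (Tessera-1), 129 (Tessera-2), 121 (Onyx-1), 120 (Onyx-2), 116 (Onyx-3), 74 (Lumen-1)
Highest rejected unit-bid = €71.
Allocation: Lumen 1, Onyx 3, Tessera 2. Every unit priced at €71.
Revenue = 6 × 71 = €426.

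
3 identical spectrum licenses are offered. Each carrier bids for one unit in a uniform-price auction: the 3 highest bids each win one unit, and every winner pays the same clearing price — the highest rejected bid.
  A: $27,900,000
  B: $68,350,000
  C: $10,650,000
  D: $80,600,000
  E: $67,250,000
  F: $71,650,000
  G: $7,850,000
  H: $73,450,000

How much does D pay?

D pays $68,350,000

Bids ranked high→low: 80,600,000 (D), 73,450,000 (H), 71,650,000 (F), 68,350,000 (B), 67,250,000 (E), …
The 3 highest are D, H, F.
First losing bid is B's $68,350,000, which sets the uniform price.
D wins → pays $68,350,000.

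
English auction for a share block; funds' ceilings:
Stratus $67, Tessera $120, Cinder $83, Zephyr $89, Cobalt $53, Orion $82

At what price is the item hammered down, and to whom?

Limits in order: 120 (Tessera) > 89 (Zephyr) > 83 (Cinder) > 82 (Orion) > 67 (Stratus) > 53 (Cobalt)
Once the price passes $89, only Tessera is left; the hammer falls at Zephyr's limit of $89.

Tessera wins at $89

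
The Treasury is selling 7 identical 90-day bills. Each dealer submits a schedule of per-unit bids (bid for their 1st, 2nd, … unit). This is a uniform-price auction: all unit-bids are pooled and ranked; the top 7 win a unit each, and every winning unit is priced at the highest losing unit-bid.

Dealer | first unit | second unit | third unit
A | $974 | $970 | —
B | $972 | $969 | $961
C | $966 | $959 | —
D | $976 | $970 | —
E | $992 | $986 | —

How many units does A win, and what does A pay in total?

A: 2 units, pays $1,938

Pooled unit-bids ranked (top 7): 992 (E-1), 986 (E-2), 976 (D-1), 974 (A-1), 972 (B-1), 970 (A-2), 970 (D-2)
The (k+1)-th unit-bid is $969.
A wins 2 unit(s) at $969 each.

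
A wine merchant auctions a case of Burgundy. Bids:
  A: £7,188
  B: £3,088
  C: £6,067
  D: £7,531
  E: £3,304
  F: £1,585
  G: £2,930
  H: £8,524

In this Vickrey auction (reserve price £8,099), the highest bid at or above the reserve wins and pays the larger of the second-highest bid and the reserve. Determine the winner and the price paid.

Sorting bids: 8,524 (H) > 7,531 (D) > 7,188 (A) > 6,067 (C) > 3,304 (E) > 3,088 (B) > …
H has the top bid at or above the reserve (£8,524).
max(second-highest £7,531, reserve £8,099) = £8,099.

H pays £8,099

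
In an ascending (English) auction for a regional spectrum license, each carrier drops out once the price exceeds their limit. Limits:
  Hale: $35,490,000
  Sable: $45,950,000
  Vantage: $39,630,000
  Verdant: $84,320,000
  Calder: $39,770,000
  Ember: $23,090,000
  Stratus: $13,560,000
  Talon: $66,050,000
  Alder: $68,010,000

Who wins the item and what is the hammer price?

Sorting limits: 84,320,000 (Verdant) > 68,010,000 (Alder) > 66,050,000 (Talon) > 45,950,000 (Sable) > 39,770,000 (Calder) > 39,630,000 (Vantage) > …
Alder is the last rival to drop out, at $68,010,000; Verdant remains and wins at that price.

Verdant wins at $68,010,000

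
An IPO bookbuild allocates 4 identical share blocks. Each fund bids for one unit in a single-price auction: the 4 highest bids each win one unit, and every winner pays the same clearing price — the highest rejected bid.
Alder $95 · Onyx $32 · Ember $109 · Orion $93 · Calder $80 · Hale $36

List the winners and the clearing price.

Ember, Alder, Orion, Calder; each pays $36

Ordering the bids: 109 (Ember), 95 (Alder), 93 (Orion), 80 (Calder), 36 (Hale), 32 (Onyx)
Winners (4 units): Ember, Alder, Orion, Calder.
First losing bid is Hale's $36, which sets the uniform price.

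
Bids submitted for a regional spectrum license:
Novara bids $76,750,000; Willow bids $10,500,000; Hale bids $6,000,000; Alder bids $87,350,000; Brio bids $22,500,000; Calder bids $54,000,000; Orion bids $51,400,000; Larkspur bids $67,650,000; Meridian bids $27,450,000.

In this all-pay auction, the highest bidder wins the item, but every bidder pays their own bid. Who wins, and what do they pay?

Sorting bids: 87,350,000 (Alder) > 76,750,000 (Novara) > 67,650,000 (Larkspur) > 54,000,000 (Calder) > 51,400,000 (Orion) > 27,450,000 (Meridian) > …
Alder wins with the top bid; all bids are sunk regardless.

Alder pays $87,350,000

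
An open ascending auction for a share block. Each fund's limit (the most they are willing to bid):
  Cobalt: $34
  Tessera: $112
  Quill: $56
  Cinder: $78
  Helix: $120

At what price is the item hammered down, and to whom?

Limits ranked: 120 (Helix) > 112 (Tessera) > 78 (Cinder) > 56 (Quill) > 34 (Cobalt)
Bidding ends when Tessera exits at $112; Helix takes it.

Helix wins at $112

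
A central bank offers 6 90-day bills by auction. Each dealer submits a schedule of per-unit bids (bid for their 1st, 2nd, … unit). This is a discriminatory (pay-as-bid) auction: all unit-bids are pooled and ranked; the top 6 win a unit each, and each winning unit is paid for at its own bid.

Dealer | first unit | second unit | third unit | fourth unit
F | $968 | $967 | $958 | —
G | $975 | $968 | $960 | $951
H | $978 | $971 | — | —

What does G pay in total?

G pays $1,943

Merging the schedules and taking the best 6: 978 (H-1), 975 (G-1), 971 (H-2), 968 (F-1), 968 (G-2), 967 (F-2)
Next rejected bid: $960 (not a price — pay-as-bid).
G's winning unit-bids: 975 + 968 = $1,943.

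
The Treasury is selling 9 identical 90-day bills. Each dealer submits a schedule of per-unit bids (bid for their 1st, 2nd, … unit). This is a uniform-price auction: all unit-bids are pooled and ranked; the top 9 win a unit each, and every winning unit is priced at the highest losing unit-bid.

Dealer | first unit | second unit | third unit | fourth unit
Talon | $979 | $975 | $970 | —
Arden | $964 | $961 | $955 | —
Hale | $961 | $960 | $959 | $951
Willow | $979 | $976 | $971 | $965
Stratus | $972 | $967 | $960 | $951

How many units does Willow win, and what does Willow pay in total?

Willow: 4 units, pays $3,856

Pooled unit-bids ranked (top 9): 979 (Talon-1), 979 (Willow-1), 976 (Willow-2), 975 (Talon-2), 972 (Stratus-1), 971 (Willow-3), 970 (Talon-3), 967 (Stratus-2), 965 (Willow-4)
The (k+1)-th unit-bid is $964.
Willow wins 4 unit(s) at $964 each.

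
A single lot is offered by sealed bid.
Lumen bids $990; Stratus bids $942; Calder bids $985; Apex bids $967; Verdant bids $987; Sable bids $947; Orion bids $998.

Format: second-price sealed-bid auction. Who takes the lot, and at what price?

Orion pays $990

Bids ranked: 998 (Orion) > 990 (Lumen) > 987 (Verdant) > 985 (Calder) > 967 (Apex) > 947 (Sable) > …
Orion is highest; pays the second-highest bid, $990.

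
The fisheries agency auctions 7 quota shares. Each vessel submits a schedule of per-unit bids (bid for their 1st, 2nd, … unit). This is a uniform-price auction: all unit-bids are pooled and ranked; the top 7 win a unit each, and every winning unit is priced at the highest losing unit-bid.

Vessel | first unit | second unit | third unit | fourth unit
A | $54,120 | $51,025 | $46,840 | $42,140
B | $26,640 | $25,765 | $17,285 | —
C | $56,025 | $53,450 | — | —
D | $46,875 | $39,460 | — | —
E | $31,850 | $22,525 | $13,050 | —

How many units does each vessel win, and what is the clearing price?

Pooled unit-bids ranked (top 7): 56,025 (C-1), 54,120 (A-1), 53,450 (C-2), 51,025 (A-2), 46,875 (D-1), 46,840 (A-3), 42,140 (A-4)
The (k+1)-th unit-bid is $39,460.
Allocation: A 4, C 2, D 1.

A 4, C 2, D 1; clearing price $39,460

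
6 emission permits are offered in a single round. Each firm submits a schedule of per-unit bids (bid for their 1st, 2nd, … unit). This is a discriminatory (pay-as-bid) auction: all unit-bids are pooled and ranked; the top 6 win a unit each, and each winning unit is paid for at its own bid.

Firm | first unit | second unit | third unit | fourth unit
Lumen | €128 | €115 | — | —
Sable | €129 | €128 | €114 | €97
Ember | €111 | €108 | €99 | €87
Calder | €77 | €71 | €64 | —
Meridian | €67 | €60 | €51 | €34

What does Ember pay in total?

All unit-bids, highest first — top 6: 129 (Sable-1), 128 (Lumen-1), 128 (Sable-2), 115 (Lumen-2), 114 (Sable-3), 111 (Ember-1)
Next rejected bid: €108 (not a price — pay-as-bid).
Ember's winning unit-bids: 111 = €111.

Ember pays €111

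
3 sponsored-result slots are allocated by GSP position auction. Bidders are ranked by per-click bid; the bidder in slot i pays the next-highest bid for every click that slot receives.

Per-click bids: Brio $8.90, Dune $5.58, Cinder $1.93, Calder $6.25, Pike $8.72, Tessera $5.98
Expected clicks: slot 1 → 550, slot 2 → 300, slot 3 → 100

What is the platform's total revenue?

Sorting advertisers: $8.90 (Brio) > $8.72 (Pike) > $6.25 (Calder) > $5.98 (Tessera) > …
Slot 1: Brio pays $8.72 × 550 = $4796.00
Slot 2: Pike pays $6.25 × 300 = $1875.00
Slot 3: Calder pays $5.98 × 100 = $598.00
Total = $7269.00

Total revenue: $7269.00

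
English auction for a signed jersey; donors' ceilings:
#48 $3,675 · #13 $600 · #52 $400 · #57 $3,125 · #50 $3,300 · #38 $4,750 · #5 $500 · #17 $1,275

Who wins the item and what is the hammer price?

#38 wins at $3,675

Sorting limits: 4,750 (#38) > 3,675 (#48) > 3,300 (#50) > 3,125 (#57) > 1,275 (#17) > 600 (#13) > …
Once the price passes $3,675, only #38 is left; the hammer falls at #48's limit of $3,675.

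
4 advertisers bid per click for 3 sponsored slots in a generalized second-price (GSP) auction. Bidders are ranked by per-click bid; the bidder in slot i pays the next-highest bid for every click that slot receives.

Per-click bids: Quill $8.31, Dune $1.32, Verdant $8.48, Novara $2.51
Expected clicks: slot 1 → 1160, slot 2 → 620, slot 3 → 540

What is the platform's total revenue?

Total revenue: $11908.60

Sorting advertisers: $8.48 (Verdant) > $8.31 (Quill) > $2.51 (Novara) > $1.32 (Dune)
Slot 1: Verdant pays $8.31 × 1160 = $9639.60
Slot 2: Quill pays $2.51 × 620 = $1556.20
Slot 3: Novara pays $1.32 × 540 = $712.80
Total = $11908.60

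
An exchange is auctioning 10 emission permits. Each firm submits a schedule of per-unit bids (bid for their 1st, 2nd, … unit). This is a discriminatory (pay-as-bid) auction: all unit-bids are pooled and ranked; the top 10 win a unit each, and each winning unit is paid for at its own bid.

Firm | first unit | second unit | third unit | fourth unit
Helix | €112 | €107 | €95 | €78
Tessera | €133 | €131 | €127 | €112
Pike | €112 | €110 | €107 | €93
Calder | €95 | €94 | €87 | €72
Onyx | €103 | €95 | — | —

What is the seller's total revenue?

All unit-bids, highest first — top 10: 133 (Tessera-1), 131 (Tessera-2), 127 (Tessera-3), 112 (Helix-1), 112 (Tessera-4), 112 (Pike-1), 110 (Pike-2), 107 (Helix-2), 107 (Pike-3), 103 (Onyx-1)
Next rejected bid: €95 (not a price — pay-as-bid).
Each winning unit pays its own bid.
Revenue = 133 + 131 + 127 + 112 + 112 + 112 + 110 + 107 + 107 + 103 = €1,154.

Total revenue: €1,154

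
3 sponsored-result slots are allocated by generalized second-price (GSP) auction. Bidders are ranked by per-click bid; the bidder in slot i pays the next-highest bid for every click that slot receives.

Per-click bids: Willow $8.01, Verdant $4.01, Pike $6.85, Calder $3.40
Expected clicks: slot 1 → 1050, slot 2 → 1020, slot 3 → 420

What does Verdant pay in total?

Ranked by bid: $8.01 (Willow) > $6.85 (Pike) > $4.01 (Verdant) > $3.40 (Calder)
Verdant holds slot 3 → pays next bid $3.40 × 420 clicks = $1428.00.

Verdant pays $1428.00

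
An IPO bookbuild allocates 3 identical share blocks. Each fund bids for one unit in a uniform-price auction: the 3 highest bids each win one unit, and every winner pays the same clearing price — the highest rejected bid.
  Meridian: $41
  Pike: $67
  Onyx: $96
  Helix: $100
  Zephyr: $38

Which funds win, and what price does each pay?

Bids ranked high→low: 100 (Helix), 96 (Onyx), 67 (Pike), 41 (Meridian), 38 (Zephyr)
Winners (3 units): Helix, Onyx, Pike.
First losing bid is Meridian's $41, which sets the uniform price.

Helix, Onyx, Pike; each pays $41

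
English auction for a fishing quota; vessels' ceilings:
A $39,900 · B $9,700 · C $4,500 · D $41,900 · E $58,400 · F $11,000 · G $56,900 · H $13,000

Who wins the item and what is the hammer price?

Ascending (English) auction: the price rises until one bidder remains; the winner pays the price at which the last rival dropped out.
Limits ranked: 58,400 (E) > 56,900 (G) > 41,900 (D) > 39,900 (A) > 13,000 (H) > 11,000 (F) > …
G is the last rival to drop out, at $56,900; E remains and wins at that price.

E wins at $56,900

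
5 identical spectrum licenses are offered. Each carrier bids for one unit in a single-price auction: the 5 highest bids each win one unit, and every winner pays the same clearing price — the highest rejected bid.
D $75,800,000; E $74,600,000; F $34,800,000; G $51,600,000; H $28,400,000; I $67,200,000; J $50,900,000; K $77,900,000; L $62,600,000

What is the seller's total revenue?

Ordering the bids: 77,900,000 (K), 75,800,000 (D), 74,600,000 (E), 67,200,000 (I), 62,600,000 (L), 51,600,000 (G), 50,900,000 (J), …
Winners (5 units): K, D, E, I, L.
Clearing price = highest rejected bid = $51,600,000.
Total revenue = 5 × $51,600,000 = $258,000,000.

Total revenue: $258,000,000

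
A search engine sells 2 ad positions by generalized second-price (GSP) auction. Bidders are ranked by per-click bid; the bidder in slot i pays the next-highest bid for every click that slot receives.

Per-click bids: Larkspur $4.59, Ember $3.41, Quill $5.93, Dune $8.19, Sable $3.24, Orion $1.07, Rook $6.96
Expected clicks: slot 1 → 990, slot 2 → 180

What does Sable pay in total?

Sable pays $0.00

Per-click bids in order: $8.19 (Dune) > $6.96 (Rook) > $5.93 (Quill) > …
Sable ranks below slot 2 → no slot, pays nothing.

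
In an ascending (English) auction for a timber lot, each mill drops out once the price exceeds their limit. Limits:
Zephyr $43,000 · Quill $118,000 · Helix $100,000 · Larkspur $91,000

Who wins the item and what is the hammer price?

Limits ranked: 118,000 (Quill) > 100,000 (Helix) > 91,000 (Larkspur) > 43,000 (Zephyr)
Bidding ends when Helix exits at $100,000; Quill takes it.

Quill wins at $100,000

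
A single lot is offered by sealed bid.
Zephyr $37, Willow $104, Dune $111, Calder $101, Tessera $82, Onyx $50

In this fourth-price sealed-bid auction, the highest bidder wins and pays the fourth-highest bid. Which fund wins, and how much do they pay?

Fourth-price sealed-bid auction: the highest bidder wins and pays the fourth-highest bid.
Sorting bids: 111 (Dune) > 104 (Willow) > 101 (Calder) > 82 (Tessera) > 50 (Onyx) > 37 (Zephyr)
Dune is highest; pays the fourth-highest bid, $82.

Dune pays $82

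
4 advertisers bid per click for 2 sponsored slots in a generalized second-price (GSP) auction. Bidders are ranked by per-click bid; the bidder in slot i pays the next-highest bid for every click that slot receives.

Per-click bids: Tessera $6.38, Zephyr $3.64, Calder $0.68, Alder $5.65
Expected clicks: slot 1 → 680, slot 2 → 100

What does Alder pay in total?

Per-click bids in order: $6.38 (Tessera) > $5.65 (Alder) > $3.64 (Zephyr) > …
Alder holds slot 2 → pays next bid $3.64 × 100 clicks = $364.00.

Alder pays $364.00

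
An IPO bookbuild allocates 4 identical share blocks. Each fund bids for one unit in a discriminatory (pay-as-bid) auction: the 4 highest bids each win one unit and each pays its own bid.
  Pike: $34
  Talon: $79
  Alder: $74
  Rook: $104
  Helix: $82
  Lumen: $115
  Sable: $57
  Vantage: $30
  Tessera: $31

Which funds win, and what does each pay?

Lumen $115, Rook $104, Helix $82, Talon $79

Ordering the bids: 115 (Lumen), 104 (Rook), 82 (Helix), 79 (Talon), 74 (Alder), 57 (Sable), …
Winners (4 units): Lumen, Rook, Helix, Talon.
Each winner pays its own bid: Lumen $115, Rook $104, Helix $82, Talon $79.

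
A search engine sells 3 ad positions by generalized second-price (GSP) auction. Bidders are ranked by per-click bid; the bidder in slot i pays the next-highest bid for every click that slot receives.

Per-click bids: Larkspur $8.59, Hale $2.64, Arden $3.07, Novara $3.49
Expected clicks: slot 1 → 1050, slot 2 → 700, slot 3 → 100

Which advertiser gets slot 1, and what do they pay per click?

Larkspur; $3.49 per click

Ranked by bid: $8.59 (Larkspur) > $3.49 (Novara) > $3.07 (Arden) > $2.64 (Hale)
Slot 1 goes to the first-ranked bidder, Larkspur, who pays the next bid down: $3.49/click.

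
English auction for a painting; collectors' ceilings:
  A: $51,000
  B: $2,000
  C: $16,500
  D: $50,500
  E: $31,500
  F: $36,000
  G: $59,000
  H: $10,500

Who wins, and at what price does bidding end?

Sorting limits: 59,000 (G) > 51,000 (A) > 50,500 (D) > 36,000 (F) > 31,500 (E) > 16,500 (C) > …
A is the last rival to drop out, at $51,000; G remains and wins at that price.

G wins at $51,000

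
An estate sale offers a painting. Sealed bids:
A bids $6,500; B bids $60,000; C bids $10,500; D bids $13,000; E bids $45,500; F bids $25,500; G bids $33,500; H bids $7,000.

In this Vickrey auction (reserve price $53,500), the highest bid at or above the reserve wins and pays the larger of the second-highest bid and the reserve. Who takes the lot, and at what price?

Rule: the highest bid at or above the reserve wins and pays the larger of the second-highest bid and the reserve.
Bids in order: 60,000 (B) > 45,500 (E) > 33,500 (G) > 25,500 (F) > 13,000 (D) > 10,500 (C) > …
B has the top bid at or above the reserve ($60,000).
Second-highest bid $45,500 is below the reserve $53,500, so the reserve binds → payment $53,500.

B pays $53,500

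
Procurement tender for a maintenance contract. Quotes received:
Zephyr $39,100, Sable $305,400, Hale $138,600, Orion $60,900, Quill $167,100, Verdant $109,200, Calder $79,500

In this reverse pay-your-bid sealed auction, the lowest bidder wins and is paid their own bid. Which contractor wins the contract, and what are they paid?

Rule: the lowest bidder wins and is paid their own bid.
Sorting bids: 39,100 (Zephyr) < 60,900 (Orion) < 79,500 (Calder) < 109,200 (Verdant) < 138,600 (Hale) < 167,100 (Quill) < …
Zephyr has the lowest bid and is paid exactly that: $39,100.

Zephyr is paid $39,100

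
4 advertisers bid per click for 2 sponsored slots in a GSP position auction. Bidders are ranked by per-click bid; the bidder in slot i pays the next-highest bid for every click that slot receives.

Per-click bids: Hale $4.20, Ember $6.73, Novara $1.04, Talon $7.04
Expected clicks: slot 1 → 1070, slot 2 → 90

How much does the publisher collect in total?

Per-click bids in order: $7.04 (Talon) > $6.73 (Ember) > $4.20 (Hale) > …
Slot 1: Talon pays $6.73 × 1070 = $7201.10
Slot 2: Ember pays $4.20 × 90 = $378.00
Total = $7579.10

Total revenue: $7579.10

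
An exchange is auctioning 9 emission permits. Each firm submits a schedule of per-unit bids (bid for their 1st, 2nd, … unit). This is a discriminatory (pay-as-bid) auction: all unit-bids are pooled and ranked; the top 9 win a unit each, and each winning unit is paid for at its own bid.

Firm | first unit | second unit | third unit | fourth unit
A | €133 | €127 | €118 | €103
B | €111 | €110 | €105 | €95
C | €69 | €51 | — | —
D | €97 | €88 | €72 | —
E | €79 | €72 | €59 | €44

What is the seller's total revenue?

Total revenue: €999

Merging the schedules and taking the best 9: 133 (A-1), 127 (A-2), 118 (A-3), 111 (B-1), 110 (B-2), 105 (B-3), 103 (A-4), 97 (D-1), 95 (B-4)
Next rejected bid: €88 (not a price — pay-as-bid).
Each winning unit pays its own bid.
Revenue = 133 + 127 + 118 + 111 + 110 + 105 + 103 + 97 + 95 = €999.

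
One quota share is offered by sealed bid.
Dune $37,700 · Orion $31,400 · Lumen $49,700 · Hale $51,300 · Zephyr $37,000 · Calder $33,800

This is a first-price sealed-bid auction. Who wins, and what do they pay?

Hale pays $51,300

Bids in order: 51,300 (Hale) > 49,700 (Lumen) > 37,700 (Dune) > 37,000 (Zephyr) > 33,800 (Calder) > 31,400 (Orion)
Hale has the highest bid and pays exactly that: $51,300.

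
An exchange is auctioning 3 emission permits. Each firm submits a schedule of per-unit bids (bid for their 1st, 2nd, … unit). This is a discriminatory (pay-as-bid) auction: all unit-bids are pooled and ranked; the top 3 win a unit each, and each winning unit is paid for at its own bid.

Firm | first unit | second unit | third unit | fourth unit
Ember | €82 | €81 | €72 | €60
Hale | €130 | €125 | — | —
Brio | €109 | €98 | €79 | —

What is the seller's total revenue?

Merging the schedules and taking the best 3: 130 (Hale-1), 125 (Hale-2), 109 (Brio-1)
Next rejected bid: €98 (not a price — pay-as-bid).
Each winning unit pays its own bid.
Revenue = 130 + 125 + 109 = €364.

Total revenue: €364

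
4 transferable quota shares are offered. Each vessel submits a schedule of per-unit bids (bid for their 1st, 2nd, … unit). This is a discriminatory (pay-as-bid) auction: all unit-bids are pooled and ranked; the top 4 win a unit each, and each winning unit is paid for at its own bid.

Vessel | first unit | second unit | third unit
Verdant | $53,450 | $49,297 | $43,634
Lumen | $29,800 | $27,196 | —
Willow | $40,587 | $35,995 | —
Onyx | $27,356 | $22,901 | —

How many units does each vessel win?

Verdant 3, Willow 1

All unit-bids, highest first — top 4: 53,450 (Verdant-1), 49,297 (Verdant-2), 43,634 (Verdant-3), 40,587 (Willow-1)
Next rejected bid: $35,995 (not a price — pay-as-bid).
Allocation: Verdant 3, Willow 1.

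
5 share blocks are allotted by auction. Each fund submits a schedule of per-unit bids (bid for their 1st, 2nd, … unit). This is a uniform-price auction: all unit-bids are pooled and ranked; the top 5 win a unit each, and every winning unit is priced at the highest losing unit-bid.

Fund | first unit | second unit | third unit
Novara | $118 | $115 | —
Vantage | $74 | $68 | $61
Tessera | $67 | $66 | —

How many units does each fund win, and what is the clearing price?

Novara 2, Tessera 1, Vantage 2; clearing price $66

Pooled unit-bids ranked (top 5): 118 (Novara-1), 115 (Novara-2), 74 (Vantage-1), 68 (Vantage-2), 67 (Tessera-1)
First bid not allocated: $66.
Allocation: Novara 2, Tessera 1, Vantage 2.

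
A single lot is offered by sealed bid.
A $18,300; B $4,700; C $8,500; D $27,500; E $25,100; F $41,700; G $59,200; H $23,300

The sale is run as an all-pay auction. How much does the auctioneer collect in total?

Total revenue: $208,300

Bids in order: 59,200 (G) > 41,700 (F) > 27,500 (D) > 25,100 (E) > 23,300 (H) > 18,300 (A) > …
G wins with the top bid; all bids are sunk regardless.
Every bidder forfeits their bid regardless of winning.
Revenue = 18,300 + 4,700 + 8,500 + 27,500 + 25,100 + 41,700 + 59,200 + 23,300 = $208,300.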